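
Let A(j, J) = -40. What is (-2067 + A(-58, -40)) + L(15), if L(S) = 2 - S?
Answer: -2120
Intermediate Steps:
(-2067 + A(-58, -40)) + L(15) = (-2067 - 40) + (2 - 1*15) = -2107 + (2 - 15) = -2107 - 13 = -2120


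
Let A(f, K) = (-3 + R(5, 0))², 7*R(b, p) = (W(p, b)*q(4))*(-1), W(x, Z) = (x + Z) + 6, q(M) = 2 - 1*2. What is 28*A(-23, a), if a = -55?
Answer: 252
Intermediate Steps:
q(M) = 0 (q(M) = 2 - 2 = 0)
W(x, Z) = 6 + Z + x (W(x, Z) = (Z + x) + 6 = 6 + Z + x)
R(b, p) = 0 (R(b, p) = (((6 + b + p)*0)*(-1))/7 = (0*(-1))/7 = (⅐)*0 = 0)
A(f, K) = 9 (A(f, K) = (-3 + 0)² = (-3)² = 9)
28*A(-23, a) = 28*9 = 252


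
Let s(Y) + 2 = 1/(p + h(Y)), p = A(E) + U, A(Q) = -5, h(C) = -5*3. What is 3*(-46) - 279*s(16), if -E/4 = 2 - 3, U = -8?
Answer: 12039/28 ≈ 429.96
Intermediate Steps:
h(C) = -15
E = 4 (E = -4*(2 - 3) = -4*(-1) = 4)
p = -13 (p = -5 - 8 = -13)
s(Y) = -57/28 (s(Y) = -2 + 1/(-13 - 15) = -2 + 1/(-28) = -2 - 1/28 = -57/28)
3*(-46) - 279*s(16) = 3*(-46) - 279*(-57/28) = -138 + 15903/28 = 12039/28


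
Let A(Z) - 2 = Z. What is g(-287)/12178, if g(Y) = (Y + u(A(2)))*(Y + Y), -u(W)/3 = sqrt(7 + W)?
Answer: 82369/6089 + 861*sqrt(11)/6089 ≈ 13.996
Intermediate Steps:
A(Z) = 2 + Z
u(W) = -3*sqrt(7 + W)
g(Y) = 2*Y*(Y - 3*sqrt(11)) (g(Y) = (Y - 3*sqrt(7 + (2 + 2)))*(Y + Y) = (Y - 3*sqrt(7 + 4))*(2*Y) = (Y - 3*sqrt(11))*(2*Y) = 2*Y*(Y - 3*sqrt(11)))
g(-287)/12178 = (2*(-287)*(-287 - 3*sqrt(11)))/12178 = (164738 + 1722*sqrt(11))*(1/12178) = 82369/6089 + 861*sqrt(11)/6089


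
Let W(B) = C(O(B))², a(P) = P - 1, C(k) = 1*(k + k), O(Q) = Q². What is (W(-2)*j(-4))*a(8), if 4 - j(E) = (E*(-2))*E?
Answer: 16128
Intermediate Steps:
C(k) = 2*k (C(k) = 1*(2*k) = 2*k)
a(P) = -1 + P
j(E) = 4 + 2*E² (j(E) = 4 - E*(-2)*E = 4 - (-2*E)*E = 4 - (-2)*E² = 4 + 2*E²)
W(B) = 4*B⁴ (W(B) = (2*B²)² = 4*B⁴)
(W(-2)*j(-4))*a(8) = ((4*(-2)⁴)*(4 + 2*(-4)²))*(-1 + 8) = ((4*16)*(4 + 2*16))*7 = (64*(4 + 32))*7 = (64*36)*7 = 2304*7 = 16128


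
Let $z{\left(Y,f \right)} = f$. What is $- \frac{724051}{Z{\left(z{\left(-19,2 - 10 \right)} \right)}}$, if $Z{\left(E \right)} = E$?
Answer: $\frac{724051}{8} \approx 90506.0$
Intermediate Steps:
$- \frac{724051}{Z{\left(z{\left(-19,2 - 10 \right)} \right)}} = - \frac{724051}{2 - 10} = - \frac{724051}{-8} = \left(-724051\right) \left(- \frac{1}{8}\right) = \frac{724051}{8}$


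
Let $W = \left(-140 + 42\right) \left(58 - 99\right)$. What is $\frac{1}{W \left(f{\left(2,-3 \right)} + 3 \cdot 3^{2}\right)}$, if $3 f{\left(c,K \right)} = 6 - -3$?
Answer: $\frac{1}{120540} \approx 8.296 \cdot 10^{-6}$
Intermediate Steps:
$f{\left(c,K \right)} = 3$ ($f{\left(c,K \right)} = \frac{6 - -3}{3} = \frac{6 + 3}{3} = \frac{1}{3} \cdot 9 = 3$)
$W = 4018$ ($W = \left(-98\right) \left(-41\right) = 4018$)
$\frac{1}{W \left(f{\left(2,-3 \right)} + 3 \cdot 3^{2}\right)} = \frac{1}{4018 \left(3 + 3 \cdot 3^{2}\right)} = \frac{1}{4018 \left(3 + 3 \cdot 9\right)} = \frac{1}{4018 \left(3 + 27\right)} = \frac{1}{4018 \cdot 30} = \frac{1}{120540}$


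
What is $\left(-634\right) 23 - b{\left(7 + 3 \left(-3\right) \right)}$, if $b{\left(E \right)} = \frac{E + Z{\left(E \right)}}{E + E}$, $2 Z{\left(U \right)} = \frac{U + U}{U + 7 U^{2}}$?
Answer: $- \frac{758291}{52} \approx -14583.0$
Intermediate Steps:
$Z{\left(U \right)} = \frac{U}{U + 7 U^{2}}$ ($Z{\left(U \right)} = \frac{\left(U + U\right) \frac{1}{U + 7 U^{2}}}{2} = \frac{2 U \frac{1}{U + 7 U^{2}}}{2} = \frac{U}{U + 7 U^{2}}$)
$b{\left(E \right)} = \frac{E + \frac{1}{1 + 7 E}}{2 E}$ ($b{\left(E \right)} = \frac{E + \frac{1}{1 + 7 E}}{E + E} = \frac{E + \frac{1}{1 + 7 E}}{2 E}$)
$\left(-634\right) 23 - b{\left(7 + 3 \left(-3\right) \right)} = \left(-634\right) 23 - \frac{1 + \left(7 + 3 \left(-3\right)\right) \left(1 + 7 \left(7 + 3 \left(-3\right)\right)\right)}{2 \left(7 + 3 \left(-3\right)\right) \left(1 + 7 \left(7 + 3 \left(-3\right)\right)\right)} = -14582 - \frac{1 + \left(7 - 9\right) \left(1 + 7 \left(7 - 9\right)\right)}{2 \left(7 - 9\right) \left(1 + 7 \left(7 - 9\right)\right)} = -14582 - \frac{1 - 2 \left(1 + 7 \left(-2\right)\right)}{2 \left(-2\right) \left(1 + 7 \left(-2\right)\right)} = -14582 - \frac{1}{2} \left(- \frac{1}{2}\right) \frac{1}{1 - 14} \left(1 - 2 \left(1 - 14\right)\right) = -14582 - \frac{1}{2} \left(- \frac{1}{2}\right) \frac{1}{-13} \left(1 - -26\right) = -14582 - \frac{1}{2} \left(- \frac{1}{2}\right) \left(- \frac{1}{13}\right) \left(1 + 26\right) = -14582 - \frac{1}{2} \left(- \frac{1}{2}\right) \left(- \frac{1}{13}\right) 27 = -14582 - \frac{27}{52} = - \frac{758291}{52}$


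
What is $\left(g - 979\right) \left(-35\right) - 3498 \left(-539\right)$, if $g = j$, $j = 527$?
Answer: $1901242$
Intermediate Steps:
$g = 527$
$\left(g - 979\right) \left(-35\right) - 3498 \left(-539\right) = \left(527 - 979\right) \left(-35\right) - 3498 \left(-539\right) = \left(-452\right) \left(-35\right) - -1885422 = 15820 + 1885422 = 1901242$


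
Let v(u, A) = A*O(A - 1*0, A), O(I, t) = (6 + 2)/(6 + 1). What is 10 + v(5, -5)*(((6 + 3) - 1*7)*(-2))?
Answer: 230/7 ≈ 32.857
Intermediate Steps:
O(I, t) = 8/7
v(u, A) = 8*A/7 (v(u, A) = A*(8/7) = 8*A/7)
10 + v(5, -5)*(((6 + 3) - 1*7)*(-2)) = 10 + ((8/7)*(-5))*(((6 + 3) - 1*7)*(-2)) = 10 - 40*(9 - 7)*(-2)/7 = 10 - 80*(-2)/7 = 10 - 40/7*(-4) = 10 + 160/7 = 230/7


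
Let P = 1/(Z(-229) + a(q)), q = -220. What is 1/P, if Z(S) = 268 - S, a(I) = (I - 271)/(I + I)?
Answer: 219171/440 ≈ 498.12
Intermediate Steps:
a(I) = (-271 + I)/(2*I) (a(I) = (-271 + I)/((2*I)) = (-271 + I)*(1/(2*I)) = (-271 + I)/(2*I))
P = 440/219171 (P = 1/((268 - 1*(-229)) + (1/2)*(-271 - 220)/(-220)) = 1/((268 + 229) + (1/2)*(-1/220)*(-491)) = 1/(497 + 491/440) = 1/(219171/440) = 440/219171 ≈ 0.0020076)
1/P = 1/(440/219171) = 219171/440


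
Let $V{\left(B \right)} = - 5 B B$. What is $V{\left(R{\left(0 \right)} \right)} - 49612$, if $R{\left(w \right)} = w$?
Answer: $-49612$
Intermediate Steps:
$V{\left(B \right)} = - 5 B^{2}$
$V{\left(R{\left(0 \right)} \right)} - 49612 = - 5 \cdot 0^{2} - 49612 = \left(-5\right) 0 - 49612 = 0 - 49612 = -49612$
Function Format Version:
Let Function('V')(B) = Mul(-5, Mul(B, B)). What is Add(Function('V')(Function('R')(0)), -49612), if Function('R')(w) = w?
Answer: -49612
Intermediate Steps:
Function('V')(B) = Mul(-5, Pow(B, 2))
Add(Function('V')(Function('R')(0)), -49612) = Add(Mul(-5, Pow(0, 2)), -49612) = Add(Mul(-5, 0), -49612) = Add(0, -49612) = -49612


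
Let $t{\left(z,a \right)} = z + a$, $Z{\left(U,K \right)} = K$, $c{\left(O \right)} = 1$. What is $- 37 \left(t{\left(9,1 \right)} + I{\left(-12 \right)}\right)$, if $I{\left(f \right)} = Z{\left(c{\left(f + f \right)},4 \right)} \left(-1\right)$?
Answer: $-222$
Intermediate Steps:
$I{\left(f \right)} = -4$ ($I{\left(f \right)} = 4 \left(-1\right) = -4$)
$t{\left(z,a \right)} = a + z$
$- 37 \left(t{\left(9,1 \right)} + I{\left(-12 \right)}\right) = - 37 \left(\left(1 + 9\right) - 4\right) = - 37 \left(10 - 4\right) = \left(-37\right) 6 = -222$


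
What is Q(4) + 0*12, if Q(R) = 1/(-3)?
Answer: -1/3 ≈ -0.33333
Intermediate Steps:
Q(R) = -1/3 (Q(R) = 1*(-1/3) = -1/3)
Q(4) + 0*12 = -1/3 + 0*12 = -1/3 + 0 = -1/3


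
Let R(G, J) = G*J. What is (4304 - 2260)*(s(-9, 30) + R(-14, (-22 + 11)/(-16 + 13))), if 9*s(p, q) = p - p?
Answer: -314776/3 ≈ -1.0493e+5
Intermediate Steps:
s(p, q) = 0 (s(p, q) = (p - p)/9 = (1/9)*0 = 0)
(4304 - 2260)*(s(-9, 30) + R(-14, (-22 + 11)/(-16 + 13))) = (4304 - 2260)*(0 - 14*(-22 + 11)/(-16 + 13)) = 2044*(0 - (-154)/(-3)) = 2044*(0 - (-154)*(-1)/3) = 2044*(0 - 14*11/3) = 2044*(0 - 154/3) = 2044*(-154/3) = -314776/3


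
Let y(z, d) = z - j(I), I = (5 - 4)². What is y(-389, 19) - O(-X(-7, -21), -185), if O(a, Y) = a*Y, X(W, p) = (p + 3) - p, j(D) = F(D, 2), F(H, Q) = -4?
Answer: -940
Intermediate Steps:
I = 1 (I = 1² = 1)
j(D) = -4
X(W, p) = 3 (X(W, p) = (3 + p) - p = 3)
O(a, Y) = Y*a
y(z, d) = 4 + z (y(z, d) = z - 1*(-4) = z + 4 = 4 + z)
y(-389, 19) - O(-X(-7, -21), -185) = (4 - 389) - (-185)*(-1*3) = -385 - (-185)*(-3) = -385 - 1*555 = -385 - 555 = -940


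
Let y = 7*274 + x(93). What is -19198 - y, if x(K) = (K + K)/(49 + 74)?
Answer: -865818/41 ≈ -21118.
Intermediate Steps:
x(K) = 2*K/123 (x(K) = (2*K)/123 = (2*K)*(1/123) = 2*K/123)
y = 78700/41 (y = 7*274 + (2/123)*93 = 1918 + 62/41 = 78700/41 ≈ 1919.5)
-19198 - y = -19198 - 1*78700/41 = -19198 - 78700/41 = -865818/41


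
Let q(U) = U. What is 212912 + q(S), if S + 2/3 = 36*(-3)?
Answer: 638410/3 ≈ 2.1280e+5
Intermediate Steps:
S = -326/3 (S = -⅔ + 36*(-3) = -⅔ - 108 = -326/3 ≈ -108.67)
212912 + q(S) = 212912 - 326/3 = 638410/3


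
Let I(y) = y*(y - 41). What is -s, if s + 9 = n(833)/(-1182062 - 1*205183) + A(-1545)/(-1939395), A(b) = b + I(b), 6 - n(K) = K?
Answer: 1840617367229/179361067785 ≈ 10.262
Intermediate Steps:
n(K) = 6 - K
I(y) = y*(-41 + y)
A(b) = b + b*(-41 + b)
s = -1840617367229/179361067785 (s = -9 + ((6 - 1*833)/(-1182062 - 1*205183) - 1545*(-40 - 1545)/(-1939395)) = -9 + ((6 - 833)/(-1182062 - 205183) - 1545*(-1585)*(-1/1939395)) = -9 + (-827/(-1387245) + 2448825*(-1/1939395)) = -9 + (-827*(-1/1387245) - 163255/129293) = -9 + (827/1387245 - 163255/129293) = -9 - 226367757164/179361067785 = -1840617367229/179361067785 ≈ -10.262)
-s = -1*(-1840617367229/179361067785) = 1840617367229/179361067785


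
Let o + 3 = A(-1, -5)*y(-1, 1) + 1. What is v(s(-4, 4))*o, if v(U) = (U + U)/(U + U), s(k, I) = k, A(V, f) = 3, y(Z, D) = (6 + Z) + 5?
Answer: 28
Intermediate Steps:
y(Z, D) = 11 + Z
v(U) = 1 (v(U) = (2*U)/((2*U)) = (2*U)*(1/(2*U)) = 1)
o = 28 (o = -3 + (3*(11 - 1) + 1) = -3 + (3*10 + 1) = -3 + (30 + 1) = -3 + 31 = 28)
v(s(-4, 4))*o = 1*28 = 28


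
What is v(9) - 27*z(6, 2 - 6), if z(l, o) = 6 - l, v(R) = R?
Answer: 9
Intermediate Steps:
v(9) - 27*z(6, 2 - 6) = 9 - 27*(6 - 1*6) = 9 - 27*(6 - 6) = 9 - 27*0 = 9 + 0 = 9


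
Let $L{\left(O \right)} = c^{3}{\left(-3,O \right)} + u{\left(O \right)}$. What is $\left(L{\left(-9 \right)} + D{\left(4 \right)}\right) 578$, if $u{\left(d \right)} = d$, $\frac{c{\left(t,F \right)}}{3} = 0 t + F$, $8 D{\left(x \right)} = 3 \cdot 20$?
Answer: $-11377641$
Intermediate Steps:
$D{\left(x \right)} = \frac{15}{2}$ ($D{\left(x \right)} = \frac{3 \cdot 20}{8} = \frac{1}{8} \cdot 60 = \frac{15}{2}$)
$c{\left(t,F \right)} = 3 F$ ($c{\left(t,F \right)} = 3 \left(0 t + F\right) = 3 \left(0 + F\right) = 3 F$)
$L{\left(O \right)} = O + 27 O^{3}$ ($L{\left(O \right)} = \left(3 O\right)^{3} + O = 27 O^{3} + O = O + 27 O^{3}$)
$\left(L{\left(-9 \right)} + D{\left(4 \right)}\right) 578 = \left(\left(-9 + 27 \left(-9\right)^{3}\right) + \frac{15}{2}\right) 578 = \left(\left(-9 + 27 \left(-729\right)\right) + \frac{15}{2}\right) 578 = \left(\left(-9 - 19683\right) + \frac{15}{2}\right) 578 = \left(-19692 + \frac{15}{2}\right) 578 = \left(- \frac{39369}{2}\right) 578 = -11377641$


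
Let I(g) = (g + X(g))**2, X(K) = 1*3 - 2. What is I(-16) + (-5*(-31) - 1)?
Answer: 379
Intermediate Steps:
X(K) = 1 (X(K) = 3 - 2 = 1)
I(g) = (1 + g)**2 (I(g) = (g + 1)**2 = (1 + g)**2)
I(-16) + (-5*(-31) - 1) = (1 - 16)**2 + (-5*(-31) - 1) = (-15)**2 + (155 - 1) = 225 + 154 = 379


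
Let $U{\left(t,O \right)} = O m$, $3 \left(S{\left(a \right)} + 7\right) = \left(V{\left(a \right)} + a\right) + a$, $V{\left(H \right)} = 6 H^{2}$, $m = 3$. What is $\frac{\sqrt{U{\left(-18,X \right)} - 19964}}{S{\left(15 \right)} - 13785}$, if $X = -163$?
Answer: $- \frac{i \sqrt{20453}}{13332} \approx - 0.010727 i$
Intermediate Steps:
$S{\left(a \right)} = -7 + 2 a^{2} + \frac{2 a}{3}$ ($S{\left(a \right)} = -7 + \frac{\left(6 a^{2} + a\right) + a}{3} = -7 + \frac{\left(a + 6 a^{2}\right) + a}{3} = -7 + \frac{2 a + 6 a^{2}}{3} = -7 + \left(2 a^{2} + \frac{2 a}{3}\right) = -7 + 2 a^{2} + \frac{2 a}{3}$)
$U{\left(t,O \right)} = 3 O$ ($U{\left(t,O \right)} = O 3 = 3 O$)
$\frac{\sqrt{U{\left(-18,X \right)} - 19964}}{S{\left(15 \right)} - 13785} = \frac{\sqrt{3 \left(-163\right) - 19964}}{\left(-7 + 2 \cdot 15^{2} + \frac{2}{3} \cdot 15\right) - 13785} = \frac{\sqrt{-489 - 19964}}{\left(-7 + 2 \cdot 225 + 10\right) - 13785} = \frac{\sqrt{-20453}}{\left(-7 + 450 + 10\right) - 13785} = \frac{i \sqrt{20453}}{453 - 13785} = \frac{i \sqrt{20453}}{-13332} = i \sqrt{20453} \left(- \frac{1}{13332}\right) = - \frac{i \sqrt{20453}}{13332}$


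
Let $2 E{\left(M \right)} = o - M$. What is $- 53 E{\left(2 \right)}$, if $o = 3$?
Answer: $- \frac{53}{2} \approx -26.5$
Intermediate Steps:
$E{\left(M \right)} = \frac{3}{2} - \frac{M}{2}$ ($E{\left(M \right)} = \frac{3 - M}{2} = \frac{3}{2} - \frac{M}{2}$)
$- 53 E{\left(2 \right)} = - 53 \left(\frac{3}{2} - 1\right) = \left(-53\right) \frac{1}{2} = - \frac{53}{2}$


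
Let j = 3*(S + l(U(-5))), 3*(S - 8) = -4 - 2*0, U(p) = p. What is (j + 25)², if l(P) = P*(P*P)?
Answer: 108900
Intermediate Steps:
l(P) = P³ (l(P) = P*P² = P³)
S = 20/3 (S = 8 + (-4 - 2*0)/3 = 8 + (-4 + 0)/3 = 8 + (⅓)*(-4) = 8 - 4/3 = 20/3 ≈ 6.6667)
j = -355 (j = 3*(20/3 + (-5)³) = 3*(20/3 - 125) = 3*(-355/3) = -355)
(j + 25)² = (-355 + 25)² = (-330)² = 108900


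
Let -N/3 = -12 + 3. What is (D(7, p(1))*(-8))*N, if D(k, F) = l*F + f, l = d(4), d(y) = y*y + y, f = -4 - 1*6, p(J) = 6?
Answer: -23760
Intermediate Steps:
f = -10 (f = -4 - 6 = -10)
N = 27 (N = -3*(-12 + 3) = -3*(-9) = 27)
d(y) = y + y² (d(y) = y² + y = y + y²)
l = 20 (l = 4*(1 + 4) = 4*5 = 20)
D(k, F) = -10 + 20*F (D(k, F) = 20*F - 10 = -10 + 20*F)
(D(7, p(1))*(-8))*N = ((-10 + 20*6)*(-8))*27 = ((-10 + 120)*(-8))*27 = (110*(-8))*27 = -880*27 = -23760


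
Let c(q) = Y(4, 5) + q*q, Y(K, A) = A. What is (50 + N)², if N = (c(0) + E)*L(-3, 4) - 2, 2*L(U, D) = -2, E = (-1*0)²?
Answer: 1849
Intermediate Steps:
E = 0 (E = 0² = 0)
L(U, D) = -1 (L(U, D) = (½)*(-2) = -1)
c(q) = 5 + q² (c(q) = 5 + q*q = 5 + q²)
N = -7 (N = ((5 + 0²) + 0)*(-1) - 2 = ((5 + 0) + 0)*(-1) - 2 = (5 + 0)*(-1) - 2 = 5*(-1) - 2 = -5 - 2 = -7)
(50 + N)² = (50 - 7)² = 43² = 1849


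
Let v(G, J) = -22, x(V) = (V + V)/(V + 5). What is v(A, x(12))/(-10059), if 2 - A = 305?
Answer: 22/10059 ≈ 0.0021871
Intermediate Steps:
A = -303 (A = 2 - 1*305 = 2 - 305 = -303)
x(V) = 2*V/(5 + V) (x(V) = (2*V)/(5 + V) = 2*V/(5 + V))
v(A, x(12))/(-10059) = -22/(-10059) = -22*(-1/10059) = 22/10059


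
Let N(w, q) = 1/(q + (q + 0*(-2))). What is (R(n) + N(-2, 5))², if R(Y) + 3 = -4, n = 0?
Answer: 4761/100 ≈ 47.610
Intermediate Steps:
N(w, q) = 1/(2*q) (N(w, q) = 1/(q + (q + 0)) = 1/(q + q) = 1/(2*q))
R(Y) = -7 (R(Y) = -3 - 4 = -7)
(R(n) + N(-2, 5))² = (-7 + (½)/5)² = (-7 + (½)*(⅕))² = (-7 + ⅒)² = (-69/10)² = 4761/100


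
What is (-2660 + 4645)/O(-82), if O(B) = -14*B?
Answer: 1985/1148 ≈ 1.7291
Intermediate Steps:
(-2660 + 4645)/O(-82) = (-2660 + 4645)/((-14*(-82))) = 1985/1148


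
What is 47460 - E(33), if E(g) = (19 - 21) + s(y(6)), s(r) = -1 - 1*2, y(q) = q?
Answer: 47465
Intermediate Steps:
s(r) = -3 (s(r) = -1 - 2 = -3)
E(g) = -5 (E(g) = (19 - 21) - 3 = -2 - 3 = -5)
47460 - E(33) = 47460 - 1*(-5) = 47460 + 5 = 47465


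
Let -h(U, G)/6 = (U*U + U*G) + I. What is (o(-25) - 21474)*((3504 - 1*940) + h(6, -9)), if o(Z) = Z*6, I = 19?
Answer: -55314192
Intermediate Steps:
h(U, G) = -114 - 6*U² - 6*G*U (h(U, G) = -6*((U*U + U*G) + 19) = -6*((U² + G*U) + 19) = -6*(19 + U² + G*U) = -114 - 6*U² - 6*G*U)
o(Z) = 6*Z
(o(-25) - 21474)*((3504 - 1*940) + h(6, -9)) = (6*(-25) - 21474)*((3504 - 1*940) + (-114 - 6*6² - 6*(-9)*6)) = (-150 - 21474)*((3504 - 940) + (-114 - 6*36 + 324)) = -21624*(2564 + (-114 - 216 + 324)) = -21624*(2564 - 6) = -21624*2558 = -55314192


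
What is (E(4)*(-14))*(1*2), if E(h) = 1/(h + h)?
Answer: -7/2 ≈ -3.5000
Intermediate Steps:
E(h) = 1/(2*h)
(E(4)*(-14))*(1*2) = (((1/2)/4)*(-14))*(1*2) = (((1/2)*(1/4))*(-14))*2 = ((1/8)*(-14))*2 = -7/4*2 = -7/2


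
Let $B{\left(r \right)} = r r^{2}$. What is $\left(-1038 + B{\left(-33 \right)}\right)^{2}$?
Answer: $1367150625$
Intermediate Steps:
$B{\left(r \right)} = r^{3}$
$\left(-1038 + B{\left(-33 \right)}\right)^{2} = \left(-1038 + \left(-33\right)^{3}\right)^{2} = \left(-1038 - 35937\right)^{2} = \left(-36975\right)^{2} = 1367150625$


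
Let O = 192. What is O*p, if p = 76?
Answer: 14592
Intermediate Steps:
O*p = 192*76 = 14592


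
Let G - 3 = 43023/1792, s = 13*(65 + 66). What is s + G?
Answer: 3100175/1792 ≈ 1730.0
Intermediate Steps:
s = 1703 (s = 13*131 = 1703)
G = 48399/1792 (G = 3 + 43023/1792 = 48399/1792 ≈ 27.008)
s + G = 1703 + 48399/1792 = 3100175/1792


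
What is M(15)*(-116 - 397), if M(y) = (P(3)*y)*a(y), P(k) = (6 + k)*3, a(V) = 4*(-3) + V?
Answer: -623295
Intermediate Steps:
a(V) = -12 + V
P(k) = 18 + 3*k
M(y) = 27*y*(-12 + y) (M(y) = ((18 + 3*3)*y)*(-12 + y) = ((18 + 9)*y)*(-12 + y) = (27*y)*(-12 + y) = 27*y*(-12 + y))
M(15)*(-116 - 397) = (27*15*(-12 + 15))*(-116 - 397) = (27*15*3)*(-513) = 1215*(-513) = -623295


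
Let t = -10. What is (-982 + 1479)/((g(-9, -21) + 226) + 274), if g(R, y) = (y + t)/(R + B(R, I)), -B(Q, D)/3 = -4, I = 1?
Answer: 1491/1469 ≈ 1.0150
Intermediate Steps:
B(Q, D) = 12 (B(Q, D) = -3*(-4) = 12)
g(R, y) = (-10 + y)/(12 + R) (g(R, y) = (y - 10)/(R + 12) = (-10 + y)/(12 + R))
(-982 + 1479)/((g(-9, -21) + 226) + 274) = (-982 + 1479)/(((-10 - 21)/(12 - 9) + 226) + 274) = 497/((-31/3 + 226) + 274) = 497/(647/3 + 274) = 497/(1469/3) = 497*(3/1469) = 1491/1469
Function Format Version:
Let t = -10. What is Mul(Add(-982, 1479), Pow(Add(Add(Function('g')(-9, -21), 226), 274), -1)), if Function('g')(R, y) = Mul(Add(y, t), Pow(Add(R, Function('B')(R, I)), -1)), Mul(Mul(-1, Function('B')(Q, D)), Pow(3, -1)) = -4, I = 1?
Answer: Rational(1491, 1469) ≈ 1.0150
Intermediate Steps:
Function('B')(Q, D) = 12 (Function('B')(Q, D) = Mul(-3, -4) = 12)
Function('g')(R, y) = Mul(Pow(Add(12, R), -1), Add(-10, y)) (Function('g')(R, y) = Mul(Add(y, -10), Pow(Add(R, 12), -1)) = Mul(Add(-10, y), Pow(Add(12, R), -1)) = Mul(Pow(Add(12, R), -1), Add(-10, y)))
Mul(Add(-982, 1479), Pow(Add(Add(Function('g')(-9, -21), 226), 274), -1)) = Mul(Add(-982, 1479), Pow(Add(Add(Mul(Pow(Add(12, -9), -1), Add(-10, -21)), 226), 274), -1)) = Mul(497, Pow(Add(Add(Mul(Pow(3, -1), -31), 226), 274), -1)) = Mul(497, Pow(Add(Add(Mul(Rational(1, 3), -31), 226), 274), -1)) = Mul(497, Pow(Add(Add(Rational(-31, 3), 226), 274), -1)) = Mul(497, Pow(Add(Rational(647, 3), 274), -1)) = Mul(497, Pow(Rational(1469, 3), -1)) = Mul(497, Rational(3, 1469)) = Rational(1491, 1469)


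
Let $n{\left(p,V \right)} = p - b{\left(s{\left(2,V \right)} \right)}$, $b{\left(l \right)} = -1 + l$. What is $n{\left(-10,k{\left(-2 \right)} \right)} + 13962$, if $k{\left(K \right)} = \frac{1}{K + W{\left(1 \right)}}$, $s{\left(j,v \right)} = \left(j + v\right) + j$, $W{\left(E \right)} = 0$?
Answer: $\frac{27899}{2} \approx 13950.0$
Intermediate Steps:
$s{\left(j,v \right)} = v + 2 j$
$k{\left(K \right)} = \frac{1}{K}$ ($k{\left(K \right)} = \frac{1}{K + 0} = \frac{1}{K}$)
$n{\left(p,V \right)} = -3 + p - V$ ($n{\left(p,V \right)} = p - \left(-1 + \left(V + 2 \cdot 2\right)\right) = p - \left(-1 + \left(V + 4\right)\right) = p - \left(-1 + \left(4 + V\right)\right) = p - \left(3 + V\right) = -3 + p - V$)
$n{\left(-10,k{\left(-2 \right)} \right)} + 13962 = \left(-3 - 10 - \frac{1}{-2}\right) + 13962 = \left(-3 - 10 - - \frac{1}{2}\right) + 13962 = \left(-3 - 10 + \frac{1}{2}\right) + 13962 = - \frac{25}{2} + 13962 = \frac{27899}{2}$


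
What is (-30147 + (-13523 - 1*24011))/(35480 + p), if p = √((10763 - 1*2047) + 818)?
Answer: -1200660940/629410433 + 67681*√9534/1258820866 ≈ -1.9023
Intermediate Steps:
p = √9534 (p = √((10763 - 2047) + 818) = √(8716 + 818) = √9534 ≈ 97.642)
(-30147 + (-13523 - 1*24011))/(35480 + p) = (-30147 + (-13523 - 1*24011))/(35480 + √9534) = (-30147 + (-13523 - 24011))/(35480 + √9534) = (-30147 - 37534)/(35480 + √9534) = -67681/(35480 + √9534)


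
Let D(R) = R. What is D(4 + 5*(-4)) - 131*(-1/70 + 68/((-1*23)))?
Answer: 600813/1610 ≈ 373.18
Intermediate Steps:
D(4 + 5*(-4)) - 131*(-1/70 + 68/((-1*23))) = (4 + 5*(-4)) - 131*(-1/70 + 68/((-1*23))) = (4 - 20) - 131*(-1*1/70 + 68/(-23)) = -16 - 131*(-1/70 + 68*(-1/23)) = -16 - 131*(-1/70 - 68/23) = -16 - 131*(-4783/1610) = -16 + 626573/1610 = 600813/1610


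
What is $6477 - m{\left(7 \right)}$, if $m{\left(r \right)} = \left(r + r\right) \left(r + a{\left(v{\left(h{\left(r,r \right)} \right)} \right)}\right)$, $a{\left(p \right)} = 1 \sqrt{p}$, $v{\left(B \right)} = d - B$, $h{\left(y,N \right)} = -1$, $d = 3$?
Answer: $6351$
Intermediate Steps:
$v{\left(B \right)} = 3 - B$
$a{\left(p \right)} = \sqrt{p}$
$m{\left(r \right)} = 2 r \left(2 + r\right)$ ($m{\left(r \right)} = \left(r + r\right) \left(r + \sqrt{3 - -1}\right) = 2 r \left(r + \sqrt{3 + 1}\right) = 2 r \left(r + \sqrt{4}\right) = 2 r \left(r + 2\right) = 2 r \left(2 + r\right)$)
$6477 - m{\left(7 \right)} = 6477 - 2 \cdot 7 \left(2 + 7\right) = 6477 - 2 \cdot 7 \cdot 9 = 6477 - 126 = 6351$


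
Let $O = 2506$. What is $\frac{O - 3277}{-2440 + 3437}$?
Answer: $- \frac{771}{997} \approx -0.77332$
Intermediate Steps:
$\frac{O - 3277}{-2440 + 3437} = \frac{2506 - 3277}{-2440 + 3437} = - \frac{771}{997}$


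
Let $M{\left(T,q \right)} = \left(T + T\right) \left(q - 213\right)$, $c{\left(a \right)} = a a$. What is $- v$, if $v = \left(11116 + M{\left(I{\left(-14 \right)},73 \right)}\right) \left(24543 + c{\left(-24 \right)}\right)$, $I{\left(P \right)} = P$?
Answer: $-377689284$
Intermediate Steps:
$c{\left(a \right)} = a^{2}$
$M{\left(T,q \right)} = 2 T \left(-213 + q\right)$
$v = 377689284$ ($v = \left(11116 + 2 \left(-14\right) \left(-213 + 73\right)\right) \left(24543 + \left(-24\right)^{2}\right) = \left(11116 + 2 \left(-14\right) \left(-140\right)\right) \left(24543 + 576\right) = \left(11116 + 3920\right) 25119 = 15036 \cdot 25119 = 377689284$)
$- v = \left(-1\right) 377689284 = -377689284$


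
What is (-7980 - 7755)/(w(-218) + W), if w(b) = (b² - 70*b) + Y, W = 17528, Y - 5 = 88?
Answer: -3147/16081 ≈ -0.19570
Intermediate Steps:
Y = 93 (Y = 5 + 88 = 93)
w(b) = 93 + b² - 70*b (w(b) = (b² - 70*b) + 93 = 93 + b² - 70*b)
(-7980 - 7755)/(w(-218) + W) = (-7980 - 7755)/((93 + (-218)² - 70*(-218)) + 17528) = -15735/((93 + 47524 + 15260) + 17528) = -15735/(62877 + 17528) = -15735/80405 = -15735*1/80405 = -3147/16081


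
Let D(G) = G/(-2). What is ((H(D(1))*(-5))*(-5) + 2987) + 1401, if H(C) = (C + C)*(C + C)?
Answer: 4413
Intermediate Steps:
D(G) = -G/2 (D(G) = G*(-½) = -G/2)
H(C) = 4*C² (H(C) = (2*C)*(2*C) = 4*C²)
((H(D(1))*(-5))*(-5) + 2987) + 1401 = (((4*(-½*1)²)*(-5))*(-5) + 2987) + 1401 = (((4*(-½)²)*(-5))*(-5) + 2987) + 1401 = (((4*(¼))*(-5))*(-5) + 2987) + 1401 = ((1*(-5))*(-5) + 2987) + 1401 = (-5*(-5) + 2987) + 1401 = (25 + 2987) + 1401 = 3012 + 1401 = 4413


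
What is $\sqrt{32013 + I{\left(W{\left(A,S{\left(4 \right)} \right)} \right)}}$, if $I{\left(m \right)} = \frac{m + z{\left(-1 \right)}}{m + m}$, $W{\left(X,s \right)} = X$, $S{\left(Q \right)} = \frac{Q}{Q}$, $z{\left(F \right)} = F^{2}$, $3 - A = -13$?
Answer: $\frac{\sqrt{2048866}}{8} \approx 178.92$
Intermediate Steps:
$A = 16$ ($A = 3 - -13 = 3 + 13 = 16$)
$S{\left(Q \right)} = 1$
$I{\left(m \right)} = \frac{1 + m}{2 m}$ ($I{\left(m \right)} = \frac{m + \left(-1\right)^{2}}{m + m} = \frac{m + 1}{2 m} = \left(1 + m\right) \frac{1}{2 m} = \frac{1 + m}{2 m}$)
$\sqrt{32013 + I{\left(W{\left(A,S{\left(4 \right)} \right)} \right)}} = \sqrt{32013 + \frac{1 + 16}{2 \cdot 16}} = \sqrt{32013 + \frac{1}{2} \cdot \frac{1}{16} \cdot 17} = \sqrt{32013 + \frac{17}{32}} = \sqrt{\frac{1024433}{32}} = \frac{\sqrt{2048866}}{8}$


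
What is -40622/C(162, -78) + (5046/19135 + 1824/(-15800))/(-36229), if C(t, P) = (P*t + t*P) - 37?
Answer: 11123516501476624/6930377552560325 ≈ 1.6050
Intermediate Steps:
C(t, P) = -37 + 2*P*t (C(t, P) = (P*t + P*t) - 37 = 2*P*t - 37 = -37 + 2*P*t)
-40622/C(162, -78) + (5046/19135 + 1824/(-15800))/(-36229) = -40622/(-37 + 2*(-78)*162) + (5046/19135 + 1824/(-15800))/(-36229) = -40622/(-37 - 25272) + (5046*(1/19135) + 1824*(-1/15800))*(-1/36229) = -40622/(-25309) + (5046/19135 - 228/1975)*(-1/36229) = -40622*(-1/25309) + (1120614/7558325)*(-1/36229) = 40622/25309 - 1120614/273830556425 = 11123516501476624/6930377552560325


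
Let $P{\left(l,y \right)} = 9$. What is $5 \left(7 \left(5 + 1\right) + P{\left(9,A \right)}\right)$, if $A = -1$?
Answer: $255$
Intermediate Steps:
$5 \left(7 \left(5 + 1\right) + P{\left(9,A \right)}\right) = 5 \left(7 \left(5 + 1\right) + 9\right) = 5 \left(7 \cdot 6 + 9\right) = 5 \left(42 + 9\right) = 5 \cdot 51 = 255$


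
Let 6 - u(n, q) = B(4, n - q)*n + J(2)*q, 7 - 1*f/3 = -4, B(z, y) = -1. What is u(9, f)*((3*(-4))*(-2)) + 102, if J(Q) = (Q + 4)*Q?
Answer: -9042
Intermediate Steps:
J(Q) = Q*(4 + Q) (J(Q) = (4 + Q)*Q = Q*(4 + Q))
f = 33 (f = 21 - 3*(-4) = 21 + 12 = 33)
u(n, q) = 6 + n - 12*q (u(n, q) = 6 - (-n + (2*(4 + 2))*q) = 6 - (-n + (2*6)*q) = 6 - (-n + 12*q) = 6 + (n - 12*q) = 6 + n - 12*q)
u(9, f)*((3*(-4))*(-2)) + 102 = (6 + 9 - 12*33)*((3*(-4))*(-2)) + 102 = (6 + 9 - 396)*(-12*(-2)) + 102 = -381*24 + 102 = -9144 + 102 = -9042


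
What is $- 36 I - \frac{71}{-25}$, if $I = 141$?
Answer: $- \frac{126829}{25} \approx -5073.2$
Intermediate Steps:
$- 36 I - \frac{71}{-25} = \left(-36\right) 141 - \frac{71}{-25} = -5076 - - \frac{71}{25} = -5076 + \frac{71}{25} = - \frac{126829}{25}$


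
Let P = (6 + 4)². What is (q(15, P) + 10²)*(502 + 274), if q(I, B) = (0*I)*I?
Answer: 77600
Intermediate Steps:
P = 100 (P = 10² = 100)
q(I, B) = 0 (q(I, B) = 0*I = 0)
(q(15, P) + 10²)*(502 + 274) = (0 + 10²)*(502 + 274) = (0 + 100)*776 = 100*776 = 77600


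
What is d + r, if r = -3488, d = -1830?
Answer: -5318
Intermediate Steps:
d + r = -1830 - 3488 = -5318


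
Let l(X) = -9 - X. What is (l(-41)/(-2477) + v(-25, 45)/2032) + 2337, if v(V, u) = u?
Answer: 11762784409/5033264 ≈ 2337.0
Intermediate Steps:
(l(-41)/(-2477) + v(-25, 45)/2032) + 2337 = ((-9 - 1*(-41))/(-2477) + 45/2032) + 2337 = ((-9 + 41)*(-1/2477) + 45*(1/2032)) + 2337 = (32*(-1/2477) + 45/2032) + 2337 = (-32/2477 + 45/2032) + 2337 = 46441/5033264 + 2337 = 11762784409/5033264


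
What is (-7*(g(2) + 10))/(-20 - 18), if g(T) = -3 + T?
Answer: 63/38 ≈ 1.6579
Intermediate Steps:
(-7*(g(2) + 10))/(-20 - 18) = (-7*((-3 + 2) + 10))/(-20 - 18) = -7*(-1 + 10)/(-38) = -7*9*(-1/38) = -63*(-1/38) = 63/38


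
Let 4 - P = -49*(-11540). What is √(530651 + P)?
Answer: I*√34805 ≈ 186.56*I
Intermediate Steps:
P = -565456 (P = 4 - (-49)*(-11540) = 4 - 1*565460 = 4 - 565460 = -565456)
√(530651 + P) = √(530651 - 565456) = √(-34805) = I*√34805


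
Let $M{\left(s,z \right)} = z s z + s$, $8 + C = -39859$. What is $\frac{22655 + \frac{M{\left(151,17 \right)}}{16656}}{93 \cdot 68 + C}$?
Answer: $- \frac{188692735}{279346104} \approx -0.67548$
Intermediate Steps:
$C = -39867$ ($C = -8 - 39859 = -39867$)
$M{\left(s,z \right)} = s + s z^{2}$ ($M{\left(s,z \right)} = s z z + s = s z^{2} + s = s + s z^{2}$)
$\frac{22655 + \frac{M{\left(151,17 \right)}}{16656}}{93 \cdot 68 + C} = \frac{22655 + \frac{151 \left(1 + 17^{2}\right)}{16656}}{93 \cdot 68 - 39867} = \frac{22655 + 151 \left(1 + 289\right) \frac{1}{16656}}{6324 - 39867} = \frac{22655 + 151 \cdot 290 \cdot \frac{1}{16656}}{-33543} = \left(22655 + 43790 \cdot \frac{1}{16656}\right) \left(- \frac{1}{33543}\right) = \left(22655 + \frac{21895}{8328}\right) \left(- \frac{1}{33543}\right) = \frac{188692735}{8328} \left(- \frac{1}{33543}\right) = - \frac{188692735}{279346104}$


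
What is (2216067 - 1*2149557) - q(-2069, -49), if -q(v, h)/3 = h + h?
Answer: 66216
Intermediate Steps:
q(v, h) = -6*h (q(v, h) = -3*(h + h) = -6*h)
(2216067 - 1*2149557) - q(-2069, -49) = (2216067 - 1*2149557) - (-6)*(-49) = (2216067 - 2149557) - 1*294 = 66510 - 294 = 66216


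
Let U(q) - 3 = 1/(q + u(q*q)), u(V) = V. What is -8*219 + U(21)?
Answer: -808037/462 ≈ -1749.0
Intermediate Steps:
U(q) = 3 + 1/(q + q²) (U(q) = 3 + 1/(q + q*q) = 3 + 1/(q + q²))
-8*219 + U(21) = -8*219 + (1 + 3*21 + 3*21²)/(21*(1 + 21)) = -1752 + (1/21)*(1 + 63 + 3*441)/22 = -1752 + (1/21)*(1/22)*(1 + 63 + 1323) = -1752 + (1/21)*(1/22)*1387 = -1752 + 1387/462 = -808037/462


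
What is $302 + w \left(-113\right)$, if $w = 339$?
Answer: $-38005$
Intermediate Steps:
$302 + w \left(-113\right) = 302 + 339 \left(-113\right) = 302 - 38307 = -38005$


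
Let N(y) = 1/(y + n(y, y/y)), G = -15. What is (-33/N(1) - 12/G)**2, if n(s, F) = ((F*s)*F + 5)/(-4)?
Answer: 29929/100 ≈ 299.29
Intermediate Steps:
n(s, F) = -5/4 - s*F**2/4 (n(s, F) = (s*F**2 + 5)*(-1/4) = (5 + s*F**2)*(-1/4) = -5/4 - s*F**2/4)
N(y) = 1/(-5/4 + 3*y/4) (N(y) = 1/(y + (-5/4 - y*(y/y)**2/4)) = 1/(y + (-5/4 - 1/4*y*1**2)) = 1/(y + (-5/4 - 1/4*y*1)) = 1/(y + (-5/4 - y/4)) = 1/(-5/4 + 3*y/4))
(-33/N(1) - 12/G)**2 = (-33/(4/(-5 + 3*1)) - 12/(-15))**2 = (-33/(4/(-5 + 3)) - 12*(-1/15))**2 = (-33/(4/(-2)) + 4/5)**2 = (-33/(4*(-1/2)) + 4/5)**2 = (-33/(-2) + 4/5)**2 = (-33*(-1/2) + 4/5)**2 = (33/2 + 4/5)**2 = (173/10)**2 = 29929/100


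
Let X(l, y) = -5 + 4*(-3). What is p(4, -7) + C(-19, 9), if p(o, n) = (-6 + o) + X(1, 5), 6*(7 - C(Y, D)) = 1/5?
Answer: -361/30 ≈ -12.033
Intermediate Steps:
C(Y, D) = 209/30 (C(Y, D) = 7 - ⅙/5 = 7 - ⅙*⅕ = 7 - 1/30 = 209/30)
X(l, y) = -17 (X(l, y) = -5 - 12 = -17)
p(o, n) = -23 + o (p(o, n) = (-6 + o) - 17 = -23 + o)
p(4, -7) + C(-19, 9) = (-23 + 4) + 209/30 = -19 + 209/30 = -361/30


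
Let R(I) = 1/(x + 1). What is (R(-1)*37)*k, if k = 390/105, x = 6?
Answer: 962/49 ≈ 19.633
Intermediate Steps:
R(I) = 1/7 (R(I) = 1/(6 + 1) = 1/7)
k = 26/7 (k = 390*(1/105) = 26/7 ≈ 3.7143)
(R(-1)*37)*k = ((1/7)*37)*(26/7) = (37/7)*(26/7) = 962/49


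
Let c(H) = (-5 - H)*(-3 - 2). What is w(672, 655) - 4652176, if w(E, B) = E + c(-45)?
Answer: -4651704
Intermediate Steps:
c(H) = 25 + 5*H (c(H) = (-5 - H)*(-5) = 25 + 5*H)
w(E, B) = -200 + E (w(E, B) = E + (25 + 5*(-45)) = E + (25 - 225) = E - 200 = -200 + E)
w(672, 655) - 4652176 = (-200 + 672) - 4652176 = 472 - 4652176 = -4651704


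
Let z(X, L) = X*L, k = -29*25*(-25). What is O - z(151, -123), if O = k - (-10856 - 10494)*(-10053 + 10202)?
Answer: 3217848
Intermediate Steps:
k = 18125 (k = -725*(-25) = 18125)
z(X, L) = L*X
O = 3199275 (O = 18125 - (-10856 - 10494)*(-10053 + 10202) = 18125 - (-21350)*149 = 18125 - 1*(-3181150) = 18125 + 3181150 = 3199275)
O - z(151, -123) = 3199275 - (-123)*151 = 3199275 - 1*(-18573) = 3199275 + 18573 = 3217848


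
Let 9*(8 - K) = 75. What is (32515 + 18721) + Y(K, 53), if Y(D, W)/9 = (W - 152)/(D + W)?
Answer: 8092615/158 ≈ 51219.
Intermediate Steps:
K = -1/3 (K = 8 - 1/9*75 = 8 - 25/3 = -1/3 ≈ -0.33333)
Y(D, W) = 9*(-152 + W)/(D + W) (Y(D, W) = 9*((W - 152)/(D + W)) = 9*((-152 + W)/(D + W)) = 9*(-152 + W)/(D + W))
(32515 + 18721) + Y(K, 53) = (32515 + 18721) + 9*(-152 + 53)/(-1/3 + 53) = 51236 + 9*(-99)/(158/3) = 51236 + 9*(3/158)*(-99) = 51236 - 2673/158 = 8092615/158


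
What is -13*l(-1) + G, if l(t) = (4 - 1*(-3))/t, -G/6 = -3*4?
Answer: 163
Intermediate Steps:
G = 72 (G = -(-18)*4 = -6*(-12) = 72)
l(t) = 7/t (l(t) = (4 + 3)/t = 7/t)
-13*l(-1) + G = -91/(-1) + 72 = -91*(-1) + 72 = -13*(-7) + 72 = 91 + 72 = 163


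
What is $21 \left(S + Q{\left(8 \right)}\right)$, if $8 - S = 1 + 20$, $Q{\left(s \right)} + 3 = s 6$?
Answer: $672$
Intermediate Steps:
$Q{\left(s \right)} = -3 + 6 s$ ($Q{\left(s \right)} = -3 + s 6 = -3 + 6 s$)
$S = -13$ ($S = 8 - \left(1 + 20\right) = 8 - 21 = -13$)
$21 \left(S + Q{\left(8 \right)}\right) = 21 \left(-13 + \left(-3 + 6 \cdot 8\right)\right) = 21 \left(-13 + \left(-3 + 48\right)\right) = 21 \left(-13 + 45\right) = 21 \cdot 32 = 672$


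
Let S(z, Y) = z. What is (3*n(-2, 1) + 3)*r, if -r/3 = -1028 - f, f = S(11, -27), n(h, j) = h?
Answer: -9351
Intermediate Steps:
f = 11
r = 3117 (r = -3*(-1028 - 1*11) = -3*(-1028 - 11) = -3*(-1039) = 3117)
(3*n(-2, 1) + 3)*r = (3*(-2) + 3)*3117 = (-6 + 3)*3117 = -3*3117 = -9351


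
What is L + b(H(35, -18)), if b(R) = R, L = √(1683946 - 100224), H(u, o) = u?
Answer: 35 + √1583722 ≈ 1293.5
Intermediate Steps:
L = √1583722 ≈ 1258.5
L + b(H(35, -18)) = √1583722 + 35 = 35 + √1583722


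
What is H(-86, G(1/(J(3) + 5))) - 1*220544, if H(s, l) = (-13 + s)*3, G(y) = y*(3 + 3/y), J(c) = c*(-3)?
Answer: -220841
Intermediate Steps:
J(c) = -3*c
H(s, l) = -39 + 3*s
H(-86, G(1/(J(3) + 5))) - 1*220544 = (-39 + 3*(-86)) - 1*220544 = (-39 - 258) - 220544 = -297 - 220544 = -220841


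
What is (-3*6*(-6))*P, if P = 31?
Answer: 3348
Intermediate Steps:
(-3*6*(-6))*P = (-3*6*(-6))*31 = -18*(-6)*31 = 108*31 = 3348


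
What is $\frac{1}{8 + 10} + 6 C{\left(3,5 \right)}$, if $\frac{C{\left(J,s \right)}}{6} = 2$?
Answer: $\frac{1297}{18} \approx 72.056$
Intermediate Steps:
$C{\left(J,s \right)} = 12$ ($C{\left(J,s \right)} = 6 \cdot 2 = 12$)
$\frac{1}{8 + 10} + 6 C{\left(3,5 \right)} = \frac{1}{8 + 10} + 6 \cdot 12 = \frac{1}{18} + 72 = \frac{1297}{18}$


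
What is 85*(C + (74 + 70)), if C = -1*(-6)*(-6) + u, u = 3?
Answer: 9435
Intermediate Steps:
C = -33 (C = -1*(-6)*(-6) + 3 = 6*(-6) + 3 = -36 + 3 = -33)
85*(C + (74 + 70)) = 85*(-33 + (74 + 70)) = 85*(-33 + 144) = 85*111 = 9435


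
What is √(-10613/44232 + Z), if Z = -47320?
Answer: I*√23145155376474/22116 ≈ 217.53*I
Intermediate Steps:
√(-10613/44232 + Z) = √(-10613/44232 - 47320) = √(-2093068853/44232) = I*√23145155376474/22116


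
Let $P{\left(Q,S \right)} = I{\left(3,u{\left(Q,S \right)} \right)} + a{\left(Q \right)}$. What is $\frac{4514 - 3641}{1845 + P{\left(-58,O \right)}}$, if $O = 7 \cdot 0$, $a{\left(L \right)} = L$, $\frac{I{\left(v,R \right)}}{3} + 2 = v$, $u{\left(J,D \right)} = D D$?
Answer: $\frac{873}{1790} \approx 0.48771$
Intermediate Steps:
$u{\left(J,D \right)} = D^{2}$
$I{\left(v,R \right)} = -6 + 3 v$
$O = 0$
$P{\left(Q,S \right)} = 3 + Q$ ($P{\left(Q,S \right)} = \left(-6 + 3 \cdot 3\right) + Q = \left(-6 + 9\right) + Q = 3 + Q$)
$\frac{4514 - 3641}{1845 + P{\left(-58,O \right)}} = \frac{4514 - 3641}{1845 + \left(3 - 58\right)} = \frac{873}{1845 - 55} = \frac{873}{1790}$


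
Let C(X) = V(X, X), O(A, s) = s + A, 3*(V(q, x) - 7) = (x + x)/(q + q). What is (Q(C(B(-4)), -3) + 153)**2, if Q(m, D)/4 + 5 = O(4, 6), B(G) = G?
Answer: 29929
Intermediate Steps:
V(q, x) = 7 + x/(3*q) (V(q, x) = 7 + ((x + x)/(q + q))/3 = 7 + ((2*x)/((2*q)))/3 = 7 + ((2*x)*(1/(2*q)))/3 = 7 + (x/q)/3 = 7 + x/(3*q))
O(A, s) = A + s
C(X) = 22/3 (C(X) = 7 + X/(3*X) = 7 + 1/3 = 22/3)
Q(m, D) = 20 (Q(m, D) = -20 + 4*(4 + 6) = -20 + 4*10 = -20 + 40 = 20)
(Q(C(B(-4)), -3) + 153)**2 = (20 + 153)**2 = 173**2 = 29929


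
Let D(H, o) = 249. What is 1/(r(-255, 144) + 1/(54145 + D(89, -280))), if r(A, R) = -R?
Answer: -54394/7832735 ≈ -0.0069444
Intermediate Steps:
1/(r(-255, 144) + 1/(54145 + D(89, -280))) = 1/(-1*144 + 1/(54145 + 249)) = 1/(-144 + 1/54394) = 1/(-7832735/54394) = -54394/7832735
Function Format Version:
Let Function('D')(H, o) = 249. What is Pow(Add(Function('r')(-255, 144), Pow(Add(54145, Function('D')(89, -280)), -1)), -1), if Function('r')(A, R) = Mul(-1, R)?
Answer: Rational(-54394, 7832735) ≈ -0.0069444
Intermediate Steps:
Pow(Add(Function('r')(-255, 144), Pow(Add(54145, Function('D')(89, -280)), -1)), -1) = Pow(Add(Mul(-1, 144), Pow(Add(54145, 249), -1)), -1) = Pow(Add(-144, Pow(54394, -1)), -1) = Pow(Add(-144, Rational(1, 54394)), -1) = Pow(Rational(-7832735, 54394), -1) = Rational(-54394, 7832735)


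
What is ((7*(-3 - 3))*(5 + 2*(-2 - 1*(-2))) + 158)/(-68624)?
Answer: 13/17156 ≈ 0.00075775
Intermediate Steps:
((7*(-3 - 3))*(5 + 2*(-2 - 1*(-2))) + 158)/(-68624) = ((7*(-6))*(5 + 2*(-2 + 2)) + 158)*(-1/68624) = (-42*(5 + 2*0) + 158)*(-1/68624) = (-42*(5 + 0) + 158)*(-1/68624) = (-42*5 + 158)*(-1/68624) = (-210 + 158)*(-1/68624) = -52*(-1/68624) = 13/17156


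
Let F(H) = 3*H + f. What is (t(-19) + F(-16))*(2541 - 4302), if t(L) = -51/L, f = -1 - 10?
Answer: 1884270/19 ≈ 99172.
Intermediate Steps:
f = -11
F(H) = -11 + 3*H (F(H) = 3*H - 11 = -11 + 3*H)
(t(-19) + F(-16))*(2541 - 4302) = (-51/(-19) + (-11 + 3*(-16)))*(2541 - 4302) = (-51*(-1/19) + (-11 - 48))*(-1761) = (51/19 - 59)*(-1761) = -1070/19*(-1761) = 1884270/19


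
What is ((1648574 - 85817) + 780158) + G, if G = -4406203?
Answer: -2063288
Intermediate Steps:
((1648574 - 85817) + 780158) + G = ((1648574 - 85817) + 780158) - 4406203 = (1562757 + 780158) - 4406203 = 2342915 - 4406203 = -2063288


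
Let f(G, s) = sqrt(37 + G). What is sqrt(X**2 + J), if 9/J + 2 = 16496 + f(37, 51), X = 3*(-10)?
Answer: 3*sqrt(1649401 + 100*sqrt(74))/sqrt(16494 + sqrt(74)) ≈ 30.000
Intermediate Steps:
X = -30
J = 9/(16494 + sqrt(74)) (J = 9/(-2 + (16496 + sqrt(37 + 37))) = 9/(-2 + (16496 + sqrt(74))) = 9/(16494 + sqrt(74)) ≈ 0.00054537)
sqrt(X**2 + J) = sqrt((-30)**2 + (74223/136025981 - 9*sqrt(74)/272051962)) = sqrt(900 + (74223/136025981 - 9*sqrt(74)/272051962)) = sqrt(122423457123/136025981 - 9*sqrt(74)/272051962)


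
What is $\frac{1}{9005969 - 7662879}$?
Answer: $\frac{1}{1343090} \approx 7.4455 \cdot 10^{-7}$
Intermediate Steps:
$\frac{1}{9005969 - 7662879} = \frac{1}{1343090}$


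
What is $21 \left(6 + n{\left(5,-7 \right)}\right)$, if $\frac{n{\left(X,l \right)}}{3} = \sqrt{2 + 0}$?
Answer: $126 + 63 \sqrt{2} \approx 215.1$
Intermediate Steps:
$n{\left(X,l \right)} = 3 \sqrt{2}$ ($n{\left(X,l \right)} = 3 \sqrt{2 + 0} = 3 \sqrt{2}$)
$21 \left(6 + n{\left(5,-7 \right)}\right) = 21 \left(6 + 3 \sqrt{2}\right) = 126 + 63 \sqrt{2}$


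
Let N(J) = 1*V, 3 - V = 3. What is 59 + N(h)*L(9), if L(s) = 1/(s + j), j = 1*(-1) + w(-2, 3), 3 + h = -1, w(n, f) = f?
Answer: 59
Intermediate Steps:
V = 0 (V = 3 - 1*3 = 3 - 3 = 0)
h = -4 (h = -3 - 1 = -4)
j = 2 (j = 1*(-1) + 3 = -1 + 3 = 2)
N(J) = 0 (N(J) = 1*0 = 0)
L(s) = 1/(2 + s) (L(s) = 1/(s + 2) = 1/(2 + s))
59 + N(h)*L(9) = 59 + 0/(2 + 9) = 59 + 0/11 = 59 + 0*(1/11) = 59 + 0 = 59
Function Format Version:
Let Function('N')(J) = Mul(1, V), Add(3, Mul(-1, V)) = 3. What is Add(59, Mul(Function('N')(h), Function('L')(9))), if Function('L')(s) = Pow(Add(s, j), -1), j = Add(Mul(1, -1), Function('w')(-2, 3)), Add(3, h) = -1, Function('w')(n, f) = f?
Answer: 59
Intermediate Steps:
V = 0 (V = Add(3, Mul(-1, 3)) = Add(3, -3) = 0)
h = -4 (h = Add(-3, -1) = -4)
j = 2 (j = Add(Mul(1, -1), 3) = Add(-1, 3) = 2)
Function('N')(J) = 0 (Function('N')(J) = Mul(1, 0) = 0)
Function('L')(s) = Pow(Add(2, s), -1) (Function('L')(s) = Pow(Add(s, 2), -1) = Pow(Add(2, s), -1))
Add(59, Mul(Function('N')(h), Function('L')(9))) = Add(59, Mul(0, Pow(Add(2, 9), -1))) = Add(59, Mul(0, Pow(11, -1))) = Add(59, Mul(0, Rational(1, 11))) = Add(59, 0) = 59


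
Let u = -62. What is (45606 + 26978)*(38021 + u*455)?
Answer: 712121624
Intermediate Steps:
(45606 + 26978)*(38021 + u*455) = (45606 + 26978)*(38021 - 62*455) = 72584*(38021 - 28210) = 72584*9811 = 712121624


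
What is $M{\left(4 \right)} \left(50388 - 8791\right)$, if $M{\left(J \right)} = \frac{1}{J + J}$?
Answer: $\frac{41597}{8} \approx 5199.6$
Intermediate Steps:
$M{\left(J \right)} = \frac{1}{2 J}$
$M{\left(4 \right)} \left(50388 - 8791\right) = \frac{1}{2 \cdot 4} \left(50388 - 8791\right) = \frac{1}{2} \cdot \frac{1}{4} \cdot 41597 = \frac{1}{8} \cdot 41597 = \frac{41597}{8}$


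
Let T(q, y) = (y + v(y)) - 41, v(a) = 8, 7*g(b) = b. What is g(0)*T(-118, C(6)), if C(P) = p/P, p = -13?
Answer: 0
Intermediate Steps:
g(b) = b/7
C(P) = -13/P
T(q, y) = -33 + y (T(q, y) = (y + 8) - 41 = (8 + y) - 41 = -33 + y)
g(0)*T(-118, C(6)) = ((1/7)*0)*(-33 - 13/6) = 0*(-33 - 13*1/6) = 0*(-33 - 13/6) = 0*(-211/6) = 0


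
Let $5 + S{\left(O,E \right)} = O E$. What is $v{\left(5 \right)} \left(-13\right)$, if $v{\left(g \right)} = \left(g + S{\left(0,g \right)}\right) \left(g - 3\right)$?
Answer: $0$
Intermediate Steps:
$S{\left(O,E \right)} = -5 + E O$ ($S{\left(O,E \right)} = -5 + O E = -5 + E O$)
$v{\left(g \right)} = \left(-5 + g\right) \left(-3 + g\right)$ ($v{\left(g \right)} = \left(g + \left(-5 + g 0\right)\right) \left(g - 3\right) = \left(g + \left(-5 + 0\right)\right) \left(-3 + g\right) = \left(g - 5\right) \left(-3 + g\right) = \left(-5 + g\right) \left(-3 + g\right)$)
$v{\left(5 \right)} \left(-13\right) = \left(15 + 5^{2} - 40\right) \left(-13\right) = \left(15 + 25 - 40\right) \left(-13\right) = 0 \left(-13\right) = 0$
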